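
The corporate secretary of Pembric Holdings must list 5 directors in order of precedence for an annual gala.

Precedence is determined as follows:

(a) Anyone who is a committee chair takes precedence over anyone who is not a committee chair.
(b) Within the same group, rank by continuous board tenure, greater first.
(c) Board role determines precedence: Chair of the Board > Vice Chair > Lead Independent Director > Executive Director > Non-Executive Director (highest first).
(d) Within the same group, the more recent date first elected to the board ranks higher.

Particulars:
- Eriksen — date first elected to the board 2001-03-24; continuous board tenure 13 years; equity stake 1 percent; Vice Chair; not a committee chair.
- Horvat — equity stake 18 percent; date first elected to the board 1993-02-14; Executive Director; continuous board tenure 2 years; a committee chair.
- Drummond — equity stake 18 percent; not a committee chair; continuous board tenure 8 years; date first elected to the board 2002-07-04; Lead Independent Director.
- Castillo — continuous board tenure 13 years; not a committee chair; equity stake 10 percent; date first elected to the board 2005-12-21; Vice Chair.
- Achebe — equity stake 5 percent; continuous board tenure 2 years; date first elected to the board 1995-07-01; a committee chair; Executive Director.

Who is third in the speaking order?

Castillo

By the first rule: Achebe and Horvat (both a committee chair); then Castillo, Eriksen and Drummond (each not a committee chair).
Achebe and Horvat both have continuous board tenure 2 years, so the next rule applies.
Achebe and Horvat are each Executive Director, so the next rule applies.
Among Achebe and Horvat, by date first elected to the board (later first): Achebe (1995-07-01) before Horvat (1993-02-14).
Among Castillo, Eriksen and Drummond, by continuous board tenure (higher first): Castillo and Eriksen (13 years) before Drummond (8 years).
Castillo and Eriksen are each Vice Chair, so the next rule applies.
Among Castillo and Eriksen, by date first elected to the board (later first): Castillo (2005-12-21) before Eriksen (2001-03-24).
Order: Achebe, Horvat, Castillo, Eriksen, Drummond.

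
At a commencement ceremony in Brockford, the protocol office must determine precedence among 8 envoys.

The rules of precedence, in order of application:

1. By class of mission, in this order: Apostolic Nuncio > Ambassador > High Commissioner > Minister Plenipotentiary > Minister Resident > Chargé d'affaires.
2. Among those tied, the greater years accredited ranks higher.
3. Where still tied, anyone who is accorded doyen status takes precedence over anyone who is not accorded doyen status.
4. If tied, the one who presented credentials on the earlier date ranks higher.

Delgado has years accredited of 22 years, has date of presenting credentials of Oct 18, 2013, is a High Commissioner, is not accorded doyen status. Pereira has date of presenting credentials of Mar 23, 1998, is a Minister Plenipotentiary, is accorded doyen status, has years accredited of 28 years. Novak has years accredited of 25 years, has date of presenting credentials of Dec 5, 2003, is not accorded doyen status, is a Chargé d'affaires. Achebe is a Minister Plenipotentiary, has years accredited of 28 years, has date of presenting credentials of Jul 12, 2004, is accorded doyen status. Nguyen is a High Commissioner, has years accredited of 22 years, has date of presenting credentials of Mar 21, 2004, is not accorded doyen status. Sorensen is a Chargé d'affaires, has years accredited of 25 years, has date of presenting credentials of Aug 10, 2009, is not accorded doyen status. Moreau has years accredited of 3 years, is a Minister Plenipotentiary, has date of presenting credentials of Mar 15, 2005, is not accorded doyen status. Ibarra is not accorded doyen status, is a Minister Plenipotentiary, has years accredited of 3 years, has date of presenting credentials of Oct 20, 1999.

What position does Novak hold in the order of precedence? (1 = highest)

7

By class of mission: Nguyen and Delgado (High Commissioner); then Pereira, Achebe, Ibarra and Moreau (Minister Plenipotentiary); then Novak and Sorensen (Chargé d'affaires).
Nguyen and Delgado both have years accredited 22 years, so the next rule applies.
Nguyen and Delgado are each not accorded doyen status, so the next rule applies.
Among Nguyen and Delgado, by date of presenting credentials (earlier first): Nguyen (Mar 21, 2004) before Delgado (Oct 18, 2013).
Among Pereira, Achebe, Ibarra and Moreau, by years accredited (higher first): Pereira and Achebe (28 years) before Ibarra and Moreau (3 years).
Pereira and Achebe are each accorded doyen status, so the next rule applies.
Among Pereira and Achebe, by date of presenting credentials (earlier first): Pereira (Mar 23, 1998) before Achebe (Jul 12, 2004).
Ibarra and Moreau are each not accorded doyen status, so the next rule applies.
Among Ibarra and Moreau, by date of presenting credentials (earlier first): Ibarra (Oct 20, 1999) before Moreau (Mar 15, 2005).
Novak and Sorensen both have years accredited 25 years, so the next rule applies.
Novak and Sorensen are each not accorded doyen status, so the next rule applies.
Among Novak and Sorensen, by date of presenting credentials (earlier first): Novak (Dec 5, 2003) before Sorensen (Aug 10, 2009).
Order: Nguyen, Delgado, Pereira, Achebe, Ibarra, Moreau, Novak, Sorensen. So position 7.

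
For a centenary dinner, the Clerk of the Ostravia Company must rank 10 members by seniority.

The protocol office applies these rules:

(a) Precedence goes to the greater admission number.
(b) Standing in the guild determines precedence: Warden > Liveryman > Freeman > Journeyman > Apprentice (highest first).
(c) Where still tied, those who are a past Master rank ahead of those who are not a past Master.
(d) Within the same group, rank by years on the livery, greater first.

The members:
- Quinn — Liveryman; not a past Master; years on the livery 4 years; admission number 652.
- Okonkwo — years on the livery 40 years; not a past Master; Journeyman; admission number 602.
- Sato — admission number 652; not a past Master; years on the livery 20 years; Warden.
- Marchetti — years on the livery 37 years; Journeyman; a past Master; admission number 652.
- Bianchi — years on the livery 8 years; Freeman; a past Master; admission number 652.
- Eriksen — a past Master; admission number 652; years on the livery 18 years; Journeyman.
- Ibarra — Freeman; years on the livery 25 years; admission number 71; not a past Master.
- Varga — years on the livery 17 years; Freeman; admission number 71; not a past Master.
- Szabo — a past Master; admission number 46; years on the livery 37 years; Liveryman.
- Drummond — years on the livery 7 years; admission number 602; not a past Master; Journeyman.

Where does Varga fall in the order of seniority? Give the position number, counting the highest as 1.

9

By admission number (higher first): Sato, Quinn, Bianchi, Marchetti and Eriksen (each 652); then Okonkwo and Drummond (both 602); then Ibarra and Varga (both 71); then Szabo (46).
Among Sato, Quinn, Bianchi, Marchetti and Eriksen, by standing in the guild: Sato (Warden) before Quinn (Liveryman) before Bianchi (Freeman) before Marchetti and Eriksen (Journeyman).
Marchetti and Eriksen are each a past Master, so the next rule applies.
Among Marchetti and Eriksen, by years on the livery (higher first): Marchetti (37 years) before Eriksen (18 years).
Okonkwo and Drummond are each Journeyman, so the next rule applies.
Okonkwo and Drummond are each not a past Master, so the next rule applies.
Among Okonkwo and Drummond, by years on the livery (higher first): Okonkwo (40 years) before Drummond (7 years).
Ibarra and Varga are each Freeman, so the next rule applies.
Ibarra and Varga are each not a past Master, so the next rule applies.
Among Ibarra and Varga, by years on the livery (higher first): Ibarra (25 years) before Varga (17 years).
Order: Sato, Quinn, Bianchi, Marchetti, Eriksen, Okonkwo, Drummond, Ibarra, Varga, Szabo. So position 9.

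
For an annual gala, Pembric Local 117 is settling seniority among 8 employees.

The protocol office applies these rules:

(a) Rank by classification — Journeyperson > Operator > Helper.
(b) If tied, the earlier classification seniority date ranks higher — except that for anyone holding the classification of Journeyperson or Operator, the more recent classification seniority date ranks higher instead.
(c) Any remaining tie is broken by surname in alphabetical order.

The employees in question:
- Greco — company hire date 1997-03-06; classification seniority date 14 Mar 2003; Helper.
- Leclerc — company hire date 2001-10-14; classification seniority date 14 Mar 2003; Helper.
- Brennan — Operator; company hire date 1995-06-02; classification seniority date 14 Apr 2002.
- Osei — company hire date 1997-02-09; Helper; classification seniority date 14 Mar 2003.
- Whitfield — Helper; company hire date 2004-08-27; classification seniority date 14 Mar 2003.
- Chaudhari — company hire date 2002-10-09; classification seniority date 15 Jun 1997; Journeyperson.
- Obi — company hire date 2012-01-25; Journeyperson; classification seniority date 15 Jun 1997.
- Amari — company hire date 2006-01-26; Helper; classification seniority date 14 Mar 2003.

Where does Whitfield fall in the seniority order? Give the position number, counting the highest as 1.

8

By classification: Chaudhari and Obi (Journeyperson); then Brennan (Operator); then Amari, Greco, Leclerc, Osei and Whitfield (Helper).
Chaudhari and Obi both have classification seniority date 15 Jun 1997, so the next rule applies.
Among Chaudhari and Obi, alphabetically by surname: Chaudhari before Obi.
Amari, Greco, Leclerc, Osei and Whitfield all have classification seniority date 14 Mar 2003, so the next rule applies.
Among Amari, Greco, Leclerc, Osei and Whitfield, alphabetically by surname: Amari before Greco before Leclerc before Osei before Whitfield.
Order: Chaudhari, Obi, Brennan, Amari, Greco, Leclerc, Osei, Whitfield. So position 8.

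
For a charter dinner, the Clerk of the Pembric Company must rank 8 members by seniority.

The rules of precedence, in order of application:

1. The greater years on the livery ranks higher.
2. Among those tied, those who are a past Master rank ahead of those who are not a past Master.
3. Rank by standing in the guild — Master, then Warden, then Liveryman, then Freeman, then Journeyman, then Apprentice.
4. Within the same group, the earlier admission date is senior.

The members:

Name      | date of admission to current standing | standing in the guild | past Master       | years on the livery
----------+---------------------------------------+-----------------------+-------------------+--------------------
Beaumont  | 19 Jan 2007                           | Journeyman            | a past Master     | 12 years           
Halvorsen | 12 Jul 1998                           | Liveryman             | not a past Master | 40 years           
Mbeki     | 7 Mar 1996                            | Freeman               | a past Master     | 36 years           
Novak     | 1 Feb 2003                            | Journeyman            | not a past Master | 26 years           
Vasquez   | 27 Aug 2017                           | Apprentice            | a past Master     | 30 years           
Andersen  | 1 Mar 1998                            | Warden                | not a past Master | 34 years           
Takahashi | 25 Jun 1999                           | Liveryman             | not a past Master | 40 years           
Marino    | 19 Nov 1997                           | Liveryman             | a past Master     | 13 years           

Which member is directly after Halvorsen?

By years on the livery (higher first): Halvorsen and Takahashi (both 40 years); then Mbeki (36 years); then Andersen (34 years); then Vasquez (30 years); then Novak (26 years); then Marino (13 years); then Beaumont (12 years).
Halvorsen and Takahashi are each not a past Master, so the next rule applies.
Halvorsen and Takahashi are each Liveryman, so the next rule applies.
Among Halvorsen and Takahashi, by date of admission to current standing (earlier first): Halvorsen (12 Jul 1998) before Takahashi (25 Jun 1999).
Order: Halvorsen, Takahashi, Mbeki, Andersen, Vasquez, Novak, Marino, Beaumont.

Takahashi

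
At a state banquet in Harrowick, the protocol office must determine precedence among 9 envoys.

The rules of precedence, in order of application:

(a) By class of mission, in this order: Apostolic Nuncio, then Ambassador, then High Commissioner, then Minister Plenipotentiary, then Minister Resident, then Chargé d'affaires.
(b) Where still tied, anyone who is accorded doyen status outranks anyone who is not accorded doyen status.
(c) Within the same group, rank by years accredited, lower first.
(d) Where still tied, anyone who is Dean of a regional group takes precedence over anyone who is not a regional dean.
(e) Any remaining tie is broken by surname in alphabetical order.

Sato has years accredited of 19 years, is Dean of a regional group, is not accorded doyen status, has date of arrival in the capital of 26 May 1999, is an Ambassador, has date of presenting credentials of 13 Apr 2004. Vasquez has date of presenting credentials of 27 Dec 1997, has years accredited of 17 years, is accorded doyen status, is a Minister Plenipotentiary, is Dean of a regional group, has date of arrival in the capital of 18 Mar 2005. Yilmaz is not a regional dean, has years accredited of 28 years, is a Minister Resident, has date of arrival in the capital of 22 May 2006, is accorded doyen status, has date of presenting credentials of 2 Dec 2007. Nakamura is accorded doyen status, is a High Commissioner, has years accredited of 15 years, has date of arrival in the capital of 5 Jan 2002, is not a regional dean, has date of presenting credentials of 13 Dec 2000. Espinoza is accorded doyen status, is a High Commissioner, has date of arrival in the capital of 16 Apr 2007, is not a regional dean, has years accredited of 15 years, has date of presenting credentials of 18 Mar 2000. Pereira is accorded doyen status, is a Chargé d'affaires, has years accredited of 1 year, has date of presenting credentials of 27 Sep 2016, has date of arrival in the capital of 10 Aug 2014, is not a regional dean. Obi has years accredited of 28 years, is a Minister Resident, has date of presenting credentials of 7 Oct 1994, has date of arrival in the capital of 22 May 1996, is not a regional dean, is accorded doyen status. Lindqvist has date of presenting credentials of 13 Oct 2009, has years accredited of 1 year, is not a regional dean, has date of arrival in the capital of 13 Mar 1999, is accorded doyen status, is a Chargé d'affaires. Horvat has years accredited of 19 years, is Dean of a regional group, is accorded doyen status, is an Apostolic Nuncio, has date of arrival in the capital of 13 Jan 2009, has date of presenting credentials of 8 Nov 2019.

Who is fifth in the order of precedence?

Vasquez

By class of mission: Horvat (Apostolic Nuncio); then Sato (Ambassador); then Espinoza and Nakamura (High Commissioner); then Vasquez (Minister Plenipotentiary); then Obi and Yilmaz (Minister Resident); then Lindqvist and Pereira (Chargé d'affaires).
Espinoza and Nakamura are each accorded doyen status, so the next rule applies.
Espinoza and Nakamura both have years accredited 15 years, so the next rule applies.
Espinoza and Nakamura are each not a regional dean, so the next rule applies.
Among Espinoza and Nakamura, alphabetically by surname: Espinoza before Nakamura.
Obi and Yilmaz are each accorded doyen status, so the next rule applies.
Obi and Yilmaz both have years accredited 28 years, so the next rule applies.
Obi and Yilmaz are each not a regional dean, so the next rule applies.
Among Obi and Yilmaz, alphabetically by surname: Obi before Yilmaz.
Lindqvist and Pereira are each accorded doyen status, so the next rule applies.
Lindqvist and Pereira both have years accredited 1 year, so the next rule applies.
Lindqvist and Pereira are each not a regional dean, so the next rule applies.
Among Lindqvist and Pereira, alphabetically by surname: Lindqvist before Pereira.
Order: Horvat, Sato, Espinoza, Nakamura, Vasquez, Obi, Yilmaz, Lindqvist, Pereira.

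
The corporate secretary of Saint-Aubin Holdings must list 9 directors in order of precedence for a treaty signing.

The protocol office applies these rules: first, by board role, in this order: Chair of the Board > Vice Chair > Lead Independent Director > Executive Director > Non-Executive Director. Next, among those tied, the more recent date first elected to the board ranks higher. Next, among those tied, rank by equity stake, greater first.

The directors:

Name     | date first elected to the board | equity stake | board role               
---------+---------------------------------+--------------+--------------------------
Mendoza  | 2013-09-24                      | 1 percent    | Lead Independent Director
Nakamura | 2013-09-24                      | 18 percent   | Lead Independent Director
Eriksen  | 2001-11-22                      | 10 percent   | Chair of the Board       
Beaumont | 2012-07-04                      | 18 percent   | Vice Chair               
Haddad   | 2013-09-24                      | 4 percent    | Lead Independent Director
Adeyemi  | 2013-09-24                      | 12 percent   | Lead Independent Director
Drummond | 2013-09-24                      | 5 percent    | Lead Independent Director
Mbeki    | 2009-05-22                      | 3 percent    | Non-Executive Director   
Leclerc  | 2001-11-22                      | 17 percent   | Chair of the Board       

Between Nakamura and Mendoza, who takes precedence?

Nakamura

By board role: Leclerc and Eriksen (Chair of the Board); then Beaumont (Vice Chair); then Nakamura, Adeyemi, Drummond, Haddad and Mendoza (Lead Independent Director); then Mbeki (Non-Executive Director).
Leclerc and Eriksen both have date first elected to the board 2001-11-22, so the next rule applies.
Among Leclerc and Eriksen, by equity stake (higher first): Leclerc (17 percent) before Eriksen (10 percent).
Nakamura, Adeyemi, Drummond, Haddad and Mendoza all have date first elected to the board 2013-09-24, so the next rule applies.
Among Nakamura, Adeyemi, Drummond, Haddad and Mendoza, by equity stake (higher first): Nakamura (18 percent) before Adeyemi (12 percent) before Drummond (5 percent) before Haddad (4 percent) before Mendoza (1 percent).
So Nakamura takes precedence.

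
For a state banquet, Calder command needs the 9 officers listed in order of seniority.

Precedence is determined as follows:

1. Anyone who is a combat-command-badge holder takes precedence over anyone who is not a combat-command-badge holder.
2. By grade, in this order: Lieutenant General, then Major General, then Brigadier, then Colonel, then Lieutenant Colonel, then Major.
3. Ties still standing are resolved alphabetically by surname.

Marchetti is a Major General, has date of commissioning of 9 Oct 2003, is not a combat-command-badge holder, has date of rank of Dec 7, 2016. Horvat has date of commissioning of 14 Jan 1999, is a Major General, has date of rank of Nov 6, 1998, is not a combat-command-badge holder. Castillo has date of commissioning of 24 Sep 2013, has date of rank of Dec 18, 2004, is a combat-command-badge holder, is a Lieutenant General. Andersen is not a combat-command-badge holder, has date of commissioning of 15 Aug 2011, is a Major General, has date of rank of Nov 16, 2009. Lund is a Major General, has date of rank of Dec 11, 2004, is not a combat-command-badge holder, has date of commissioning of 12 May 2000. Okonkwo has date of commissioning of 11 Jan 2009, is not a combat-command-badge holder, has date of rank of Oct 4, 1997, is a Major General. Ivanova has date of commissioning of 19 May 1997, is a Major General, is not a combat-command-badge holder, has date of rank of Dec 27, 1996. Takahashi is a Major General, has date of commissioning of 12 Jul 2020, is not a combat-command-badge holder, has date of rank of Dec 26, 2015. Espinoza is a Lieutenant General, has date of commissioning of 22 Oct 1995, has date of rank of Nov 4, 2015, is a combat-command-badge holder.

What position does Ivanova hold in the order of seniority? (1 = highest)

By the first rule: Castillo and Espinoza (both a combat-command-badge holder); then Andersen, Horvat, Ivanova, Lund, Marchetti, Okonkwo and Takahashi (each not a combat-command-badge holder).
Castillo and Espinoza are each Lieutenant General, so the next rule applies.
Among Castillo and Espinoza, alphabetically by surname: Castillo before Espinoza.
Andersen, Horvat, Ivanova, Lund, Marchetti, Okonkwo and Takahashi are each Major General, so the next rule applies.
Among Andersen, Horvat, Ivanova, Lund, Marchetti, Okonkwo and Takahashi, alphabetically by surname: Andersen before Horvat before Ivanova before Lund before Marchetti before Okonkwo before Takahashi.
Order: Castillo, Espinoza, Andersen, Horvat, Ivanova, Lund, Marchetti, Okonkwo, Takahashi. So position 5.

5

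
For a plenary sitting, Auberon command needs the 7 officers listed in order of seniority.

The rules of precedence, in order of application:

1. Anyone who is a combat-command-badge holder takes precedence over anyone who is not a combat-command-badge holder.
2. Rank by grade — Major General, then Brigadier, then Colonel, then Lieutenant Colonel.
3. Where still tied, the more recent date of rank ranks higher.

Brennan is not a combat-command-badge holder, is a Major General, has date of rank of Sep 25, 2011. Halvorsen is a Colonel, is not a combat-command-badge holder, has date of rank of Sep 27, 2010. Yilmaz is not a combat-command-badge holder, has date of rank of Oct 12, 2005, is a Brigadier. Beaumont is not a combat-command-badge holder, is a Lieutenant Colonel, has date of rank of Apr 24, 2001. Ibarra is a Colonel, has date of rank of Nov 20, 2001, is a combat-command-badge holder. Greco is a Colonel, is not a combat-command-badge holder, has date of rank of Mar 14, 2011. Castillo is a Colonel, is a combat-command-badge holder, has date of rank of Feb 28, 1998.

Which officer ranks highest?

Ibarra

By the first rule: Ibarra and Castillo (both a combat-command-badge holder); then Brennan, Yilmaz, Greco, Halvorsen and Beaumont (each not a combat-command-badge holder).
Ibarra and Castillo are each Colonel, so the next rule applies.
Among Ibarra and Castillo, by date of rank (later first): Ibarra (Nov 20, 2001) before Castillo (Feb 28, 1998).
Among Brennan, Yilmaz, Greco, Halvorsen and Beaumont, by grade: Brennan (Major General) before Yilmaz (Brigadier) before Greco and Halvorsen (Colonel) before Beaumont (Lieutenant Colonel).
Among Greco and Halvorsen, by date of rank (later first): Greco (Mar 14, 2011) before Halvorsen (Sep 27, 2010).
Order: Ibarra, Castillo, Brennan, Yilmaz, Greco, Halvorsen, Beaumont.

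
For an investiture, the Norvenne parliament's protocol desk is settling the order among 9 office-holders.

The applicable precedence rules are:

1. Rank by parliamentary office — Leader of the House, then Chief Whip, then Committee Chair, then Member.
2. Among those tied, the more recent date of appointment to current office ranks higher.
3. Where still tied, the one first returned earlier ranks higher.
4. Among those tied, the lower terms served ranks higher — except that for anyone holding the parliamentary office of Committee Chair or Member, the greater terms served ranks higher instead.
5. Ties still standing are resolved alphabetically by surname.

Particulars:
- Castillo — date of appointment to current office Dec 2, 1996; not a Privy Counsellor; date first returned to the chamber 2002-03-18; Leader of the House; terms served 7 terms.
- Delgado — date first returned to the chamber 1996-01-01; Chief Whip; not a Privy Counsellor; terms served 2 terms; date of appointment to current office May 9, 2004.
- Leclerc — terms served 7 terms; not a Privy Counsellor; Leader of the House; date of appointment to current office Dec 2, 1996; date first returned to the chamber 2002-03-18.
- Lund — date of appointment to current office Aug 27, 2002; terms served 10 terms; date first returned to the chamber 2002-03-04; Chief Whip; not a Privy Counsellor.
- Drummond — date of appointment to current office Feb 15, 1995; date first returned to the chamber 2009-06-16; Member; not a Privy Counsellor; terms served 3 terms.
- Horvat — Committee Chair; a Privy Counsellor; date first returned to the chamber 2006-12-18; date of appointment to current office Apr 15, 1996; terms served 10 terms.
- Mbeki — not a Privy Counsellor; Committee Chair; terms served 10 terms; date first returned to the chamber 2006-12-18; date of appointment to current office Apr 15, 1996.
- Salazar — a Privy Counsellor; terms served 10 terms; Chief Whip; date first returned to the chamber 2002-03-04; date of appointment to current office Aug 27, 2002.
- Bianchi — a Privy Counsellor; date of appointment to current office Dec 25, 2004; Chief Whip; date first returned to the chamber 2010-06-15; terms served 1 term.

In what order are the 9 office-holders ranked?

Castillo, Leclerc, Bianchi, Delgado, Lund, Salazar, Horvat, Mbeki, Drummond

By parliamentary office: Castillo and Leclerc (Leader of the House); then Bianchi, Delgado, Lund and Salazar (Chief Whip); then Horvat and Mbeki (Committee Chair); then Drummond (Member).
Castillo and Leclerc both have date of appointment to current office Dec 2, 1996, so the next rule applies.
Castillo and Leclerc both have date first returned to the chamber 2002-03-18, so the next rule applies.
Castillo and Leclerc both have terms served 7 terms, so the next rule applies.
Among Castillo and Leclerc, alphabetically by surname: Castillo before Leclerc.
Among Bianchi, Delgado, Lund and Salazar, by date of appointment to current office (later first): Bianchi (Dec 25, 2004) before Delgado (May 9, 2004) before Lund and Salazar (Aug 27, 2002).
Lund and Salazar both have date first returned to the chamber 2002-03-04, so the next rule applies.
Lund and Salazar both have terms served 10 terms, so the next rule applies.
Among Lund and Salazar, alphabetically by surname: Lund before Salazar.
Horvat and Mbeki both have date of appointment to current office Apr 15, 1996, so the next rule applies.
Horvat and Mbeki both have date first returned to the chamber 2006-12-18, so the next rule applies.
Horvat and Mbeki both have terms served 10 terms, so the next rule applies.
Among Horvat and Mbeki, alphabetically by surname: Horvat before Mbeki.
Full order: Castillo, Leclerc, Bianchi, Delgado, Lund, Salazar, Horvat, Mbeki, Drummond.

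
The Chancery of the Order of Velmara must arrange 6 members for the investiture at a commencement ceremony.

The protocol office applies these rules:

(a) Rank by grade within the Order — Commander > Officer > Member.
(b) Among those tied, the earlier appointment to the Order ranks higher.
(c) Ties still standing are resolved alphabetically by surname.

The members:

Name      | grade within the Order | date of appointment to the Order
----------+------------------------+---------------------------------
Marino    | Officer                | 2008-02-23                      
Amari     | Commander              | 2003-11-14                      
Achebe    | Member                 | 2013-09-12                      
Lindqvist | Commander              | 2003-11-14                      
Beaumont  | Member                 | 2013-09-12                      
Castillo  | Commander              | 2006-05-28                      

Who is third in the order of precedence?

Castillo

By grade within the Order: Amari, Lindqvist and Castillo (Commander); then Marino (Officer); then Achebe and Beaumont (Member).
Among Amari, Lindqvist and Castillo, by date of appointment to the Order (earlier first): Amari and Lindqvist (2003-11-14) before Castillo (2006-05-28).
Among Amari and Lindqvist, alphabetically by surname: Amari before Lindqvist.
Achebe and Beaumont both have date of appointment to the Order 2013-09-12, so the next rule applies.
Among Achebe and Beaumont, alphabetically by surname: Achebe before Beaumont.
Order: Amari, Lindqvist, Castillo, Marino, Achebe, Beaumont.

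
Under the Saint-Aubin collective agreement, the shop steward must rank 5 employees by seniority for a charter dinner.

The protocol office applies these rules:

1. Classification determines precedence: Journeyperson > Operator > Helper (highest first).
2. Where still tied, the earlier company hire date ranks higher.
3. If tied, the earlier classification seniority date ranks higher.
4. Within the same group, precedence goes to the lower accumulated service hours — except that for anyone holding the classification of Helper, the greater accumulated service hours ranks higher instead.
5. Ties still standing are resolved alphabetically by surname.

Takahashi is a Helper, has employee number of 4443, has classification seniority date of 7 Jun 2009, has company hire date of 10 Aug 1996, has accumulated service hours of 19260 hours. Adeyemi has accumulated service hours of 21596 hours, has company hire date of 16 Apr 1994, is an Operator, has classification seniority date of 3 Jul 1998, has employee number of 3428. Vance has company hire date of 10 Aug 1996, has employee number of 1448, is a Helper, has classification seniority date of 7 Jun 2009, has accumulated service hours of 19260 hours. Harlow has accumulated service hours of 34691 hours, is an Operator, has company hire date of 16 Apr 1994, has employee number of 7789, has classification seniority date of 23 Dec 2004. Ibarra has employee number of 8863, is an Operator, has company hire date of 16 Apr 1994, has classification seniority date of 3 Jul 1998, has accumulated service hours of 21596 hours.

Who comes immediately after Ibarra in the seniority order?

Harlow

By classification: Adeyemi, Ibarra and Harlow (Operator); then Takahashi and Vance (Helper).
Adeyemi, Ibarra and Harlow all have company hire date 16 Apr 1994, so the next rule applies.
Among Adeyemi, Ibarra and Harlow, by classification seniority date (earlier first): Adeyemi and Ibarra (3 Jul 1998) before Harlow (23 Dec 2004).
Adeyemi and Ibarra both have accumulated service hours 21596 hours, so the next rule applies.
Among Adeyemi and Ibarra, alphabetically by surname: Adeyemi before Ibarra.
Takahashi and Vance both have company hire date 10 Aug 1996, so the next rule applies.
Takahashi and Vance both have classification seniority date 7 Jun 2009, so the next rule applies.
Takahashi and Vance both have accumulated service hours 19260 hours, so the next rule applies.
Among Takahashi and Vance, alphabetically by surname: Takahashi before Vance.
Order: Adeyemi, Ibarra, Harlow, Takahashi, Vance.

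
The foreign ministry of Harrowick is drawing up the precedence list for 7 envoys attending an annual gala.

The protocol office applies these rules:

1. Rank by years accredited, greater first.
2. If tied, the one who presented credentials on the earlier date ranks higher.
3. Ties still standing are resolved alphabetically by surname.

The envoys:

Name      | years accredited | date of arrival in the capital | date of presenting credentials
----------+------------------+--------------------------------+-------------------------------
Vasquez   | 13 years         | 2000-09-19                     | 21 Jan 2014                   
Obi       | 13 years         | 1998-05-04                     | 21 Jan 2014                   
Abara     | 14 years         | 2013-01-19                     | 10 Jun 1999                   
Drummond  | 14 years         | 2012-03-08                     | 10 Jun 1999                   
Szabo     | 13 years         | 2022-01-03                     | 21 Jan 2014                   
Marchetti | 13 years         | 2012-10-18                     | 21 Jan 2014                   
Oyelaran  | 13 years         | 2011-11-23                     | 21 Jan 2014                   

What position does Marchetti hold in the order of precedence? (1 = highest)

By years accredited (higher first): Abara and Drummond (both 14 years); then Marchetti, Obi, Oyelaran, Szabo and Vasquez (each 13 years).
Abara and Drummond both have date of presenting credentials 10 Jun 1999, so the next rule applies.
Among Abara and Drummond, alphabetically by surname: Abara before Drummond.
Marchetti, Obi, Oyelaran, Szabo and Vasquez all have date of presenting credentials 21 Jan 2014, so the next rule applies.
Among Marchetti, Obi, Oyelaran, Szabo and Vasquez, alphabetically by surname: Marchetti before Obi before Oyelaran before Szabo before Vasquez.
Order: Abara, Drummond, Marchetti, Obi, Oyelaran, Szabo, Vasquez. So position 3.

3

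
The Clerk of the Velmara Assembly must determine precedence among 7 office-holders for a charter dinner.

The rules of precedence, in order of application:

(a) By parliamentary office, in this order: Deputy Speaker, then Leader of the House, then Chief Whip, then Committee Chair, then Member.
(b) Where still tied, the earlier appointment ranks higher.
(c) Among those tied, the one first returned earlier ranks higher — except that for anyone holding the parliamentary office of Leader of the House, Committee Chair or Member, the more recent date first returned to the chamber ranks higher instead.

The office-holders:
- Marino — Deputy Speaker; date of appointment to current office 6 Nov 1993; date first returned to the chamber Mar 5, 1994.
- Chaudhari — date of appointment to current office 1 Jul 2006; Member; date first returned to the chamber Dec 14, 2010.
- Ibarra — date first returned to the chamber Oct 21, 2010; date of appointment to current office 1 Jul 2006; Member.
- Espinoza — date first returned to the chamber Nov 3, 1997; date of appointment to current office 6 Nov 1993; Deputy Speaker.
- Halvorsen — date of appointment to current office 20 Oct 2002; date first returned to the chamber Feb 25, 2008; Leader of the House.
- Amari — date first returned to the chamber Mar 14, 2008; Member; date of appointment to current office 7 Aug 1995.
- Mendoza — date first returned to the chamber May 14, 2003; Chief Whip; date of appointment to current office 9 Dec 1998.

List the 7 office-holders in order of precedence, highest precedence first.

By parliamentary office: Marino and Espinoza (Deputy Speaker); then Halvorsen (Leader of the House); then Mendoza (Chief Whip); then Amari, Chaudhari and Ibarra (Member).
Marino and Espinoza both have date of appointment to current office 6 Nov 1993, so the next rule applies.
Among Marino and Espinoza, by date first returned to the chamber (earlier first): Marino (Mar 5, 1994) before Espinoza (Nov 3, 1997).
Among Amari, Chaudhari and Ibarra, by date of appointment to current office (earlier first): Amari (7 Aug 1995) before Chaudhari and Ibarra (1 Jul 2006).
Among Chaudhari and Ibarra, by date first returned to the chamber (later first) (reversed rule for this group): Chaudhari (Dec 14, 2010) before Ibarra (Oct 21, 2010).
Full order: Marino, Espinoza, Halvorsen, Mendoza, Amari, Chaudhari, Ibarra.

Marino, Espinoza, Halvorsen, Mendoza, Amari, Chaudhari, Ibarra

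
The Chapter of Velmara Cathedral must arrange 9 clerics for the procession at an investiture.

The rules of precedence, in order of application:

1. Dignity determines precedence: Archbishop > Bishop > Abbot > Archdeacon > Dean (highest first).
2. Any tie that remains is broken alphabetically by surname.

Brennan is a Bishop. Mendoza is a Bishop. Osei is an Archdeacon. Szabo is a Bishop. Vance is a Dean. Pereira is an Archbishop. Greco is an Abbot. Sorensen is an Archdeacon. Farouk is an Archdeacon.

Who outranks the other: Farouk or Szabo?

By dignity: Pereira (Archbishop); then Brennan, Mendoza and Szabo (Bishop); then Greco (Abbot); then Farouk, Osei and Sorensen (Archdeacon); then Vance (Dean).
Among Brennan, Mendoza and Szabo, alphabetically by surname: Brennan before Mendoza before Szabo.
Among Farouk, Osei and Sorensen, alphabetically by surname: Farouk before Osei before Sorensen.
So Szabo takes precedence.

Szabo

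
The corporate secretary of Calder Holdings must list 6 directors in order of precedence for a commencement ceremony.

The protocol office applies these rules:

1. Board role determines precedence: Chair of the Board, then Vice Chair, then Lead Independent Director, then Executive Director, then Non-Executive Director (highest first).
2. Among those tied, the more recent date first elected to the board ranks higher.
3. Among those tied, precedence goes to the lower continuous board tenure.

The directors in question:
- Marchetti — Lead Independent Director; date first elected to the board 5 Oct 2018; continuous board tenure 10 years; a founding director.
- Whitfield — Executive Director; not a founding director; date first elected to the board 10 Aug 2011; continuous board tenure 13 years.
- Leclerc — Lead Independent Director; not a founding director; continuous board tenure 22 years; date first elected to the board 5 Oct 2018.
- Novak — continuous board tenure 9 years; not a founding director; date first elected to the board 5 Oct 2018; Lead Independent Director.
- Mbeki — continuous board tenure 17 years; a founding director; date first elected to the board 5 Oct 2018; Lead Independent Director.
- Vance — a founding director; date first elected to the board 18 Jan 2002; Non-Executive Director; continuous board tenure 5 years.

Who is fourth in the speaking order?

By board role: Novak, Marchetti, Mbeki and Leclerc (Lead Independent Director); then Whitfield (Executive Director); then Vance (Non-Executive Director).
Novak, Marchetti, Mbeki and Leclerc all have date first elected to the board 5 Oct 2018, so the next rule applies.
Among Novak, Marchetti, Mbeki and Leclerc, by continuous board tenure (lower first): Novak (9 years) before Marchetti (10 years) before Mbeki (17 years) before Leclerc (22 years).
Order: Novak, Marchetti, Mbeki, Leclerc, Whitfield, Vance.

Leclerc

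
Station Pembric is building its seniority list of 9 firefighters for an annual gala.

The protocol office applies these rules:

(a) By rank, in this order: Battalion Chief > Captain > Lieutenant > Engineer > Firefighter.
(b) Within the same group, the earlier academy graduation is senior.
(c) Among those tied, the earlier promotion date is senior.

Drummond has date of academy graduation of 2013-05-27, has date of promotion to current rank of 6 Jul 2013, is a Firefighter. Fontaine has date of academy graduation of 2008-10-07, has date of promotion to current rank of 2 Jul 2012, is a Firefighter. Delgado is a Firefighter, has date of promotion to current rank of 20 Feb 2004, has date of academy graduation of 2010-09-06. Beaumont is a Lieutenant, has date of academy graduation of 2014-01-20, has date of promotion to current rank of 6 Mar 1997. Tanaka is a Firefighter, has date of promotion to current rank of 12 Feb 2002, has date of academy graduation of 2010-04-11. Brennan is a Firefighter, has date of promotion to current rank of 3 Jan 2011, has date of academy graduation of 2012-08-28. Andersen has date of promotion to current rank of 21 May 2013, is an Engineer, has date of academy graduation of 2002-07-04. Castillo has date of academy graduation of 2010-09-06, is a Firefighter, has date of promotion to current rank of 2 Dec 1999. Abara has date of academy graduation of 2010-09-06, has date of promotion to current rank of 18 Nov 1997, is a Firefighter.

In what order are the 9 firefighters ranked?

Beaumont, Andersen, Fontaine, Tanaka, Abara, Castillo, Delgado, Brennan, Drummond

By rank: Beaumont (Lieutenant); then Andersen (Engineer); then Fontaine, Tanaka, Abara, Castillo, Delgado, Brennan and Drummond (Firefighter).
Among Fontaine, Tanaka, Abara, Castillo, Delgado, Brennan and Drummond, by date of academy graduation (earlier first): Fontaine (2008-10-07) before Tanaka (2010-04-11) before Abara, Castillo and Delgado (2010-09-06) before Brennan (2012-08-28) before Drummond (2013-05-27).
Among Abara, Castillo and Delgado, by date of promotion to current rank (earlier first): Abara (18 Nov 1997) before Castillo (2 Dec 1999) before Delgado (20 Feb 2004).
Full order: Beaumont, Andersen, Fontaine, Tanaka, Abara, Castillo, Delgado, Brennan, Drummond.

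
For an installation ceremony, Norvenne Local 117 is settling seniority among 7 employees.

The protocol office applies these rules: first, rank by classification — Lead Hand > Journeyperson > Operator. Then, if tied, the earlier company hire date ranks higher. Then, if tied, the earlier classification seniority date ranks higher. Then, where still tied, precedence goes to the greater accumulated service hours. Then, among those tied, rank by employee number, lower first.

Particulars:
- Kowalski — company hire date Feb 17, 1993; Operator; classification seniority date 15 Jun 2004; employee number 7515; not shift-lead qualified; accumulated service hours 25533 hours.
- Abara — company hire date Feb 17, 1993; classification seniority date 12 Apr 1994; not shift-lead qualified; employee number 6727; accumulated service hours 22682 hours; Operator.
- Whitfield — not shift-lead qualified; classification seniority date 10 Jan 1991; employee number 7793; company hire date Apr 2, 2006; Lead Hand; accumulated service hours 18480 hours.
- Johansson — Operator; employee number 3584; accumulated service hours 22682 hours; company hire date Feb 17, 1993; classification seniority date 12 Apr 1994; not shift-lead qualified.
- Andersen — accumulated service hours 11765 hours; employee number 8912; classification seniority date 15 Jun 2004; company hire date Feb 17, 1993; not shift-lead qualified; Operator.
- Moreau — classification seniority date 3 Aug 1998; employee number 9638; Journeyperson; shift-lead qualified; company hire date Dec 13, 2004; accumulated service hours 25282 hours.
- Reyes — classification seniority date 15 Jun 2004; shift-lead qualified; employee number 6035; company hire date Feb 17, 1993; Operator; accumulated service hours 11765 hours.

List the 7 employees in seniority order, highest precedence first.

Whitfield, Moreau, Johansson, Abara, Kowalski, Reyes, Andersen

By classification: Whitfield (Lead Hand); then Moreau (Journeyperson); then Johansson, Abara, Kowalski, Reyes and Andersen (Operator).
Johansson, Abara, Kowalski, Reyes and Andersen all have company hire date Feb 17, 1993, so the next rule applies.
Among Johansson, Abara, Kowalski, Reyes and Andersen, by classification seniority date (earlier first): Johansson and Abara (12 Apr 1994) before Kowalski, Reyes and Andersen (15 Jun 2004).
Johansson and Abara both have accumulated service hours 22682 hours, so the next rule applies.
Among Johansson and Abara, by employee number (lower first): Johansson (3584) before Abara (6727).
Among Kowalski, Reyes and Andersen, by accumulated service hours (higher first): Kowalski (25533 hours) before Reyes and Andersen (11765 hours).
Among Reyes and Andersen, by employee number (lower first): Reyes (6035) before Andersen (8912).
Full order: Whitfield, Moreau, Johansson, Abara, Kowalski, Reyes, Andersen.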